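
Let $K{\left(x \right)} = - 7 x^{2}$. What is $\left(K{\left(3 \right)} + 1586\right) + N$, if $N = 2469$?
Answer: $3992$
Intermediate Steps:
$\left(K{\left(3 \right)} + 1586\right) + N = \left(- 7 \cdot 3^{2} + 1586\right) + 2469 = \left(\left(-7\right) 9 + 1586\right) + 2469 = \left(-63 + 1586\right) + 2469 = 1523 + 2469 = 3992$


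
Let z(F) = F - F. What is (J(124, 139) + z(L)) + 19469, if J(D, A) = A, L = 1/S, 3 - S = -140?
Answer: 19608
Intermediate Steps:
S = 143 (S = 3 - 1*(-140) = 3 + 140 = 143)
L = 1/143 ≈ 0.0069930
z(F) = 0
(J(124, 139) + z(L)) + 19469 = (139 + 0) + 19469 = 139 + 19469 = 19608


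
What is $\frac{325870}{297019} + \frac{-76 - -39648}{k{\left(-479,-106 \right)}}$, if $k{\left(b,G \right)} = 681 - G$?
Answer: $\frac{12010095558}{233753953} \approx 51.379$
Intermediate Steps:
$\frac{325870}{297019} + \frac{-76 - -39648}{k{\left(-479,-106 \right)}} = \frac{325870}{297019} + \frac{-76 - -39648}{681 - -106} = 325870 \cdot \frac{1}{297019} + \frac{-76 + 39648}{681 + 106} = \frac{325870}{297019} + \frac{39572}{787} = \frac{12010095558}{233753953}$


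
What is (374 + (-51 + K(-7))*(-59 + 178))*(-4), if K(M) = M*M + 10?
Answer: -5304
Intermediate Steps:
K(M) = 10 + M² (K(M) = M² + 10 = 10 + M²)
(374 + (-51 + K(-7))*(-59 + 178))*(-4) = (374 + (-51 + (10 + (-7)²))*(-59 + 178))*(-4) = (374 + (-51 + (10 + 49))*119)*(-4) = (374 + (-51 + 59)*119)*(-4) = (374 + 8*119)*(-4) = (374 + 952)*(-4) = 1326*(-4) = -5304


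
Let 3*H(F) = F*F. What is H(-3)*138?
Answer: 414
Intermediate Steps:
H(F) = F**2/3 (H(F) = (F*F)/3 = F**2/3)
H(-3)*138 = ((1/3)*(-3)**2)*138 = ((1/3)*9)*138 = 3*138 = 414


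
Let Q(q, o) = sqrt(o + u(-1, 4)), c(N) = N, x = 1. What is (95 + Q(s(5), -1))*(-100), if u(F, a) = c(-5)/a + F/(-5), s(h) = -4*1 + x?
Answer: -9500 - 10*I*sqrt(205) ≈ -9500.0 - 143.18*I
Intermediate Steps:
s(h) = -3 (s(h) = -4*1 + 1 = -4 + 1 = -3)
u(F, a) = -5/a - F/5 (u(F, a) = -5/a + F/(-5) = -5/a + F*(-1/5) = -5/a - F/5)
Q(q, o) = sqrt(-21/20 + o) (Q(q, o) = sqrt(o + (-5/4 - 1/5*(-1))) = sqrt(o + (-5*1/4 + 1/5)) = sqrt(o + (-5/4 + 1/5)) = sqrt(o - 21/20) = sqrt(-21/20 + o))
(95 + Q(s(5), -1))*(-100) = (95 + sqrt(-105 + 100*(-1))/10)*(-100) = (95 + sqrt(-105 - 100)/10)*(-100) = (95 + sqrt(-205)/10)*(-100) = (95 + (I*sqrt(205))/10)*(-100) = (95 + I*sqrt(205)/10)*(-100) = -9500 - 10*I*sqrt(205)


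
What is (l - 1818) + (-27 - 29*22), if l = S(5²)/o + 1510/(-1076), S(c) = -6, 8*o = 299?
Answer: -399671915/160862 ≈ -2484.6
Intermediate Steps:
o = 299/8 (o = (⅛)*299 = 299/8 ≈ 37.375)
l = -251569/160862 (l = -6/299/8 + 1510/(-1076) = -6*8/299 + 1510*(-1/1076) = -48/299 - 755/538 = -251569/160862 ≈ -1.5639)
(l - 1818) + (-27 - 29*22) = (-251569/160862 - 1818) + (-27 - 29*22) = -292698685/160862 + (-27 - 638) = -292698685/160862 - 665 = -399671915/160862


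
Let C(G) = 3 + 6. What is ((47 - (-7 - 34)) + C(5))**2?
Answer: 9409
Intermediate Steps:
C(G) = 9
((47 - (-7 - 34)) + C(5))**2 = ((47 - (-7 - 34)) + 9)**2 = ((47 - 1*(-41)) + 9)**2 = ((47 + 41) + 9)**2 = (88 + 9)**2 = 97**2 = 9409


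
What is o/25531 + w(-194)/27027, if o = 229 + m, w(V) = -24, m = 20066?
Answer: 1509367/1900899 ≈ 0.79403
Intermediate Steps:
o = 20295 (o = 229 + 20066 = 20295)
o/25531 + w(-194)/27027 = 20295/25531 - 24/27027 = 20295*(1/25531) - 24*1/27027 = 1845/2321 - 8/9009 = 1509367/1900899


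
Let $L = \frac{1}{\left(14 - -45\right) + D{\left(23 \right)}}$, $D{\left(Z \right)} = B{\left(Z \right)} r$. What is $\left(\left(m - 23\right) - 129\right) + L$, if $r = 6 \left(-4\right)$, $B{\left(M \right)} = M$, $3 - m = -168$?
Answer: $\frac{9366}{493} \approx 18.998$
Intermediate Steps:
$m = 171$ ($m = 3 - -168 = 3 + 168 = 171$)
$r = -24$
$D{\left(Z \right)} = - 24 Z$ ($D{\left(Z \right)} = Z \left(-24\right) = - 24 Z$)
$L = - \frac{1}{493}$ ($L = \frac{1}{\left(14 - -45\right) - 552} = \frac{1}{\left(14 + 45\right) - 552} = \frac{1}{59 - 552} = \frac{1}{-493} = - \frac{1}{493} \approx -0.0020284$)
$\left(\left(m - 23\right) - 129\right) + L = \left(\left(171 - 23\right) - 129\right) - \frac{1}{493} = \left(148 - 129\right) - \frac{1}{493} = 19 - \frac{1}{493} = \frac{9366}{493}$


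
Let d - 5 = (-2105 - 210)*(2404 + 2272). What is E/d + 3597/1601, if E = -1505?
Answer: 7787940140/3466144187 ≈ 2.2469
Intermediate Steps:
d = -10824935 (d = 5 + (-2105 - 210)*(2404 + 2272) = 5 - 2315*4676 = 5 - 10824940 = -10824935)
E/d + 3597/1601 = -1505/(-10824935) + 3597/1601 = -1505*(-1/10824935) + 3597*(1/1601) = 301/2164987 + 3597/1601 = 7787940140/3466144187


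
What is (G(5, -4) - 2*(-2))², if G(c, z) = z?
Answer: 0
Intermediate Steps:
(G(5, -4) - 2*(-2))² = (-4 - 2*(-2))² = (-4 + 4)² = 0² = 0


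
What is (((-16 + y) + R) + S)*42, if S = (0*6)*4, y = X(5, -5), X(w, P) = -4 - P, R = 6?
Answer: -378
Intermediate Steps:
y = 1 (y = -4 - 1*(-5) = -4 + 5 = 1)
S = 0 (S = 0*4 = 0)
(((-16 + y) + R) + S)*42 = (((-16 + 1) + 6) + 0)*42 = ((-15 + 6) + 0)*42 = (-9 + 0)*42 = -9*42 = -378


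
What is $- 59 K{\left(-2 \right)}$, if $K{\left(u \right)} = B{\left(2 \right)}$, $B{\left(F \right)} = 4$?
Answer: $-236$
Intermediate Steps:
$K{\left(u \right)} = 4$
$- 59 K{\left(-2 \right)} = \left(-59\right) 4 = -236$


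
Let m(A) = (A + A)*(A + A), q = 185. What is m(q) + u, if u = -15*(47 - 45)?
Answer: 136870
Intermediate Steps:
m(A) = 4*A² (m(A) = (2*A)*(2*A) = 4*A²)
u = -30 (u = -15*2 = -30)
m(q) + u = 4*185² - 30 = 4*34225 - 30 = 136900 - 30 = 136870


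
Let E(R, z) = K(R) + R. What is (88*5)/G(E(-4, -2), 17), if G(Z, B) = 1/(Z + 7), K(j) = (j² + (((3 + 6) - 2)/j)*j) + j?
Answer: 9680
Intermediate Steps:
K(j) = 7 + j + j² (K(j) = (j² + ((9 - 2)/j)*j) + j = (j² + (7/j)*j) + j = (j² + 7) + j = (7 + j²) + j = 7 + j + j²)
E(R, z) = 7 + R² + 2*R (E(R, z) = (7 + R + R²) + R = 7 + R² + 2*R)
G(Z, B) = 1/(7 + Z)
(88*5)/G(E(-4, -2), 17) = (88*5)/(1/(7 + (7 + (-4)² + 2*(-4)))) = 440/(1/(7 + (7 + 16 - 8))) = 440/(1/(7 + 15)) = 440/(1/22) = 440*22 = 9680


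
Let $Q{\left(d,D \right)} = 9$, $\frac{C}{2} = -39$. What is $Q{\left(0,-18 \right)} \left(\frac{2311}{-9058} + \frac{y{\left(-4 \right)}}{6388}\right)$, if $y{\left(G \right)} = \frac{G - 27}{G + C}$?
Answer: $- \frac{5446160901}{2372362664} \approx -2.2957$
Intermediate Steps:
$C = -78$ ($C = 2 \left(-39\right) = -78$)
$y{\left(G \right)} = \frac{-27 + G}{-78 + G}$ ($y{\left(G \right)} = \frac{G - 27}{G - 78} = \frac{-27 + G}{-78 + G}$)
$Q{\left(0,-18 \right)} \left(\frac{2311}{-9058} + \frac{y{\left(-4 \right)}}{6388}\right) = 9 \left(\frac{2311}{-9058} + \frac{\frac{1}{-78 - 4} \left(-27 - 4\right)}{6388}\right) = 9 \left(2311 \left(- \frac{1}{9058}\right) + \frac{1}{-82} \left(-31\right) \frac{1}{6388}\right) = 9 \left(- \frac{2311}{9058} + \left(- \frac{1}{82}\right) \left(-31\right) \frac{1}{6388}\right) = 9 \left(- \frac{2311}{9058} + \frac{31}{82} \cdot \frac{1}{6388}\right) = 9 \left(- \frac{2311}{9058} + \frac{31}{523816}\right) = 9 \left(- \frac{605128989}{2372362664}\right) = - \frac{5446160901}{2372362664}$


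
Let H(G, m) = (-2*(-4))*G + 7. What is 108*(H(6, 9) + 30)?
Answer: 9180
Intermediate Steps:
H(G, m) = 7 + 8*G (H(G, m) = 8*G + 7 = 7 + 8*G)
108*(H(6, 9) + 30) = 108*((7 + 8*6) + 30) = 108*((7 + 48) + 30) = 108*(55 + 30) = 108*85 = 9180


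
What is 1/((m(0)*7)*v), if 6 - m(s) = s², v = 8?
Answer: 1/336 ≈ 0.0029762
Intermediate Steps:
m(s) = 6 - s²
1/((m(0)*7)*v) = 1/(((6 - 1*0²)*7)*8) = 1/(((6 - 1*0)*7)*8) = 1/(((6 + 0)*7)*8) = 1/((6*7)*8) = 1/(42*8) = 1/336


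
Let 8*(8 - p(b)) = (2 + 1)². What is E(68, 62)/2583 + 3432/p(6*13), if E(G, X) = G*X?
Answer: 6468248/12915 ≈ 500.83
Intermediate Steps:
p(b) = 55/8 (p(b) = 8 - (2 + 1)²/8 = 8 - ⅛*3² = 8 - ⅛*9 = 8 - 9/8 = 55/8)
E(68, 62)/2583 + 3432/p(6*13) = (68*62)/2583 + 3432/(55/8) = 4216*(1/2583) + 3432*(8/55) = 4216/2583 + 2496/5 = 6468248/12915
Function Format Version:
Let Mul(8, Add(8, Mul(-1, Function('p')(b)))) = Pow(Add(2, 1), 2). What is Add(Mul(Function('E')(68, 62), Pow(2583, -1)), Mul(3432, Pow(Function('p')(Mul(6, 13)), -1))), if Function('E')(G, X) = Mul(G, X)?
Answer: Rational(6468248, 12915) ≈ 500.83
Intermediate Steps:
Function('p')(b) = Rational(55, 8) (Function('p')(b) = Add(8, Mul(Rational(-1, 8), Pow(Add(2, 1), 2))) = Add(8, Mul(Rational(-1, 8), Pow(3, 2))) = Add(8, Mul(Rational(-1, 8), 9)) = Add(8, Rational(-9, 8)) = Rational(55, 8))
Add(Mul(Function('E')(68, 62), Pow(2583, -1)), Mul(3432, Pow(Function('p')(Mul(6, 13)), -1))) = Add(Mul(Mul(68, 62), Pow(2583, -1)), Mul(3432, Pow(Rational(55, 8), -1))) = Add(Mul(4216, Rational(1, 2583)), Mul(3432, Rational(8, 55))) = Add(Rational(4216, 2583), Rational(2496, 5)) = Rational(6468248, 12915)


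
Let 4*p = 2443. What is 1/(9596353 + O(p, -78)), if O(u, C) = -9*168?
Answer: 1/9594841 ≈ 1.0422e-7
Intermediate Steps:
p = 2443/4 (p = (1/4)*2443 = 2443/4 ≈ 610.75)
O(u, C) = -1512
1/(9596353 + O(p, -78)) = 1/(9596353 - 1512) = 1/9594841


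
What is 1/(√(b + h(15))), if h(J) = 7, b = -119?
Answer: -I*√7/28 ≈ -0.094491*I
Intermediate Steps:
1/(√(b + h(15))) = 1/(√(-119 + 7)) = 1/(√(-112)) = 1/(4*I*√7) = -I*√7/28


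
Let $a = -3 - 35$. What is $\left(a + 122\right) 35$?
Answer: $2940$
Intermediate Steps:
$a = -38$
$\left(a + 122\right) 35 = \left(-38 + 122\right) 35 = 84 \cdot 35 = 2940$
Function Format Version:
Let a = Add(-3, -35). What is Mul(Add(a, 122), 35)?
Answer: 2940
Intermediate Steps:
a = -38
Mul(Add(a, 122), 35) = Mul(Add(-38, 122), 35) = Mul(84, 35) = 2940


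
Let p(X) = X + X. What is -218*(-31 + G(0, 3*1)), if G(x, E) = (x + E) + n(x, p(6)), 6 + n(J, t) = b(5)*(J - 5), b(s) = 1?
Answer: 8502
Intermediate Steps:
p(X) = 2*X
n(J, t) = -11 + J (n(J, t) = -6 + 1*(J - 5) = -6 + 1*(-5 + J) = -6 + (-5 + J) = -11 + J)
G(x, E) = -11 + E + 2*x (G(x, E) = (x + E) + (-11 + x) = (E + x) + (-11 + x) = -11 + E + 2*x)
-218*(-31 + G(0, 3*1)) = -218*(-31 + (-11 + 3*1 + 2*0)) = -218*(-31 + (-11 + 3 + 0)) = -218*(-31 - 8) = -218*(-39) = 8502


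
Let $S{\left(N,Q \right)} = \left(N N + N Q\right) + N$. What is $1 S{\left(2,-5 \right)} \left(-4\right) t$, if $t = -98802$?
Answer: $-1580832$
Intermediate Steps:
$S{\left(N,Q \right)} = N + N^{2} + N Q$ ($S{\left(N,Q \right)} = \left(N^{2} + N Q\right) + N = N + N^{2} + N Q$)
$1 S{\left(2,-5 \right)} \left(-4\right) t = 1 \cdot 2 \left(1 + 2 - 5\right) \left(-4\right) \left(-98802\right) = 1 \cdot 2 \left(-2\right) \left(-4\right) \left(-98802\right) = 1 \left(-4\right) \left(-4\right) \left(-98802\right) = \left(-4\right) \left(-4\right) \left(-98802\right) = 16 \left(-98802\right) = -1580832$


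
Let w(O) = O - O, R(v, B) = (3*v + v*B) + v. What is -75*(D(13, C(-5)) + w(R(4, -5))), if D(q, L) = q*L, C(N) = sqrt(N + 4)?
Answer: -975*I ≈ -975.0*I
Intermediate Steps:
C(N) = sqrt(4 + N)
R(v, B) = 4*v + B*v (R(v, B) = (3*v + B*v) + v = 4*v + B*v)
D(q, L) = L*q
w(O) = 0
-75*(D(13, C(-5)) + w(R(4, -5))) = -75*(sqrt(4 - 5)*13 + 0) = -75*(sqrt(-1)*13 + 0) = -75*(I*13 + 0) = -75*(13*I + 0) = -975*I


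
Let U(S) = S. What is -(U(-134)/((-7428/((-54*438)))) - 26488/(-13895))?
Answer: 521923994/1228715 ≈ 424.77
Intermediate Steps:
-(U(-134)/((-7428/((-54*438)))) - 26488/(-13895)) = -(-134/((-7428/((-54*438)))) - 26488/(-13895)) = -(-134/((-7428/(-23652))) - 26488*(-1/13895)) = -(-134/((-7428*(-1/23652))) + 3784/1985) = -(-134/619/1971 + 3784/1985) = -(-134*1971/619 + 3784/1985) = -(-264114/619 + 3784/1985) = -1*(-521923994/1228715) = 521923994/1228715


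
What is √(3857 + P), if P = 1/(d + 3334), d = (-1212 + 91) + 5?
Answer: √18974606286/2218 ≈ 62.105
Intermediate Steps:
d = -1116 (d = -1121 + 5 = -1116)
P = 1/2218 (P = 1/(-1116 + 3334) = 1/2218 ≈ 0.00045086)
√(3857 + P) = √(3857 + 1/2218) = √(8554827/2218) = √18974606286/2218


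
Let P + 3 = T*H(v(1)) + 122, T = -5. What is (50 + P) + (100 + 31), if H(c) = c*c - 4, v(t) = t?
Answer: 315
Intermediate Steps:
H(c) = -4 + c² (H(c) = c² - 4 = -4 + c²)
P = 134 (P = -3 + (-5*(-4 + 1²) + 122) = -3 + (-5*(-4 + 1) + 122) = -3 + (-5*(-3) + 122) = -3 + (15 + 122) = -3 + 137 = 134)
(50 + P) + (100 + 31) = (50 + 134) + (100 + 31) = 184 + 131 = 315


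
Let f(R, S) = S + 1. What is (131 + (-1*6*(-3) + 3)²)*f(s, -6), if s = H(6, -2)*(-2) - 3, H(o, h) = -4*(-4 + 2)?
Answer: -2860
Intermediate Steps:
H(o, h) = 8 (H(o, h) = -4*(-2) = 8)
s = -19 (s = 8*(-2) - 3 = -16 - 3 = -19)
f(R, S) = 1 + S
(131 + (-1*6*(-3) + 3)²)*f(s, -6) = (131 + (-1*6*(-3) + 3)²)*(1 - 6) = (131 + (-6*(-3) + 3)²)*(-5) = (131 + (18 + 3)²)*(-5) = (131 + 21²)*(-5) = (131 + 441)*(-5) = 572*(-5) = -2860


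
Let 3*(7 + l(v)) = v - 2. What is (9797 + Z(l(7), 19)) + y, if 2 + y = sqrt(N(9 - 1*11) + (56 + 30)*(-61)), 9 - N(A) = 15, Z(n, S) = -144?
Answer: 9651 + 2*I*sqrt(1313) ≈ 9651.0 + 72.471*I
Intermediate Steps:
l(v) = -23/3 + v/3 (l(v) = -7 + (v - 2)/3 = -7 + (-2 + v)/3 = -7 + (-2/3 + v/3) = -23/3 + v/3)
N(A) = -6 (N(A) = 9 - 1*15 = 9 - 15 = -6)
y = -2 + 2*I*sqrt(1313) (y = -2 + sqrt(-6 + (56 + 30)*(-61)) = -2 + sqrt(-6 + 86*(-61)) = -2 + sqrt(-6 - 5246) = -2 + sqrt(-5252) = -2 + 2*I*sqrt(1313) ≈ -2.0 + 72.471*I)
(9797 + Z(l(7), 19)) + y = (9797 - 144) + (-2 + 2*I*sqrt(1313)) = 9653 + (-2 + 2*I*sqrt(1313)) = 9651 + 2*I*sqrt(1313)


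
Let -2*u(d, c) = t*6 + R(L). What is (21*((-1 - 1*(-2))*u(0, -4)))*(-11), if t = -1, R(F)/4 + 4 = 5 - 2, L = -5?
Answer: -1155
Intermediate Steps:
R(F) = -4 (R(F) = -16 + 4*(5 - 2) = -16 + 4*3 = -16 + 12 = -4)
u(d, c) = 5 (u(d, c) = -(-1*6 - 4)/2 = -(-6 - 4)/2 = -½*(-10) = 5)
(21*((-1 - 1*(-2))*u(0, -4)))*(-11) = (21*((-1 - 1*(-2))*5))*(-11) = (21*((-1 + 2)*5))*(-11) = (21*(1*5))*(-11) = (21*5)*(-11) = 105*(-11) = -1155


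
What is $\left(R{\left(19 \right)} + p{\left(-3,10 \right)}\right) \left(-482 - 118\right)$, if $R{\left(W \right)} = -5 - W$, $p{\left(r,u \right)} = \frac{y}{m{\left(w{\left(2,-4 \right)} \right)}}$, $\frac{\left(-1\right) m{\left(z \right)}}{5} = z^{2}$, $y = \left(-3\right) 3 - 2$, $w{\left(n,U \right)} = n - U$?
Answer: $\frac{43090}{3} \approx 14363.0$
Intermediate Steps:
$y = -11$ ($y = -9 - 2 = -11$)
$m{\left(z \right)} = - 5 z^{2}$
$p{\left(r,u \right)} = \frac{11}{180}$ ($p{\left(r,u \right)} = - \frac{11}{\left(-5\right) \left(2 - -4\right)^{2}} = - \frac{11}{\left(-5\right) \left(2 + 4\right)^{2}} = - \frac{11}{\left(-5\right) 6^{2}} = - \frac{11}{\left(-5\right) 36} = - \frac{11}{-180} = \left(-11\right) \left(- \frac{1}{180}\right) = \frac{11}{180}$)
$\left(R{\left(19 \right)} + p{\left(-3,10 \right)}\right) \left(-482 - 118\right) = \left(\left(-5 - 19\right) + \frac{11}{180}\right) \left(-482 - 118\right) = \left(\left(-5 - 19\right) + \frac{11}{180}\right) \left(-600\right) = \left(-24 + \frac{11}{180}\right) \left(-600\right) = \left(- \frac{4309}{180}\right) \left(-600\right) = \frac{43090}{3}$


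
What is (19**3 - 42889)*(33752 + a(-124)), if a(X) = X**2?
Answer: -1770081840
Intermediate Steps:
(19**3 - 42889)*(33752 + a(-124)) = (19**3 - 42889)*(33752 + (-124)**2) = (6859 - 42889)*(33752 + 15376) = -36030*49128 = -1770081840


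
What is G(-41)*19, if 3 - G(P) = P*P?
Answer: -31882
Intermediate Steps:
G(P) = 3 - P² (G(P) = 3 - P*P = 3 - P²)
G(-41)*19 = (3 - 1*(-41)²)*19 = (3 - 1*1681)*19 = (3 - 1681)*19 = -1678*19 = -31882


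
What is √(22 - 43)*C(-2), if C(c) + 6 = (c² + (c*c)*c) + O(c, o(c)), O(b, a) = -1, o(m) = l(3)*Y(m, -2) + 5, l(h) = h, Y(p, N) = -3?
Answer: -11*I*√21 ≈ -50.408*I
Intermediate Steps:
o(m) = -4 (o(m) = 3*(-3) + 5 = -9 + 5 = -4)
C(c) = -7 + c² + c³ (C(c) = -6 + ((c² + (c*c)*c) - 1) = -6 + ((c² + c²*c) - 1) = -6 + ((c² + c³) - 1) = -6 + (-1 + c² + c³) = -7 + c² + c³)
√(22 - 43)*C(-2) = √(22 - 43)*(-7 + (-2)² + (-2)³) = √(-21)*(-7 + 4 - 8) = (I*√21)*(-11) = -11*I*√21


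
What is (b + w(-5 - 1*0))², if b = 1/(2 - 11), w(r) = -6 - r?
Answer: 100/81 ≈ 1.2346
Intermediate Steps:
b = -⅑ (b = 1/(-9) = -⅑ ≈ -0.11111)
(b + w(-5 - 1*0))² = (-⅑ + (-6 - (-5 - 1*0)))² = (-⅑ + (-6 - (-5 + 0)))² = (-⅑ + (-6 - 1*(-5)))² = (-⅑ + (-6 + 5))² = (-⅑ - 1)² = (-10/9)² = 100/81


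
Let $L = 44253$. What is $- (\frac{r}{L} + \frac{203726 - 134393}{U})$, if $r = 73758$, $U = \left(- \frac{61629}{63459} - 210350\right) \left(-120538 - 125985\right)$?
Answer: $- \frac{26968833412147757153}{16180628916536093889} \approx -1.6667$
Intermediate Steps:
$U = \frac{1096917423668639}{21153}$ ($U = \left(\left(-61629\right) \frac{1}{63459} - 210350\right) \left(-246523\right) = \left(- \frac{20543}{21153} - 210350\right) \left(-246523\right) = \left(- \frac{4449554093}{21153}\right) \left(-246523\right) = \frac{1096917423668639}{21153} \approx 5.1856 \cdot 10^{10}$)
$- (\frac{r}{L} + \frac{203726 - 134393}{U}) = - (\frac{73758}{44253} + \frac{203726 - 134393}{\frac{1096917423668639}{21153}}) = - (73758 \cdot \frac{1}{44253} + 69333 \cdot \frac{21153}{1096917423668639}) = - (\frac{24586}{14751} + \frac{1466600949}{1096917423668639}) = \left(-1\right) \frac{26968833412147757153}{16180628916536093889} = - \frac{26968833412147757153}{16180628916536093889}$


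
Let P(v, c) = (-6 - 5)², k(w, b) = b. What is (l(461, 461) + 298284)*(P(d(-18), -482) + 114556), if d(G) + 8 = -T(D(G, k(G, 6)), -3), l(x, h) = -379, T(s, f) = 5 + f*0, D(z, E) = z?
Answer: 34162851685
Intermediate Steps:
T(s, f) = 5 (T(s, f) = 5 + 0 = 5)
d(G) = -13 (d(G) = -8 - 1*5 = -8 - 5 = -13)
P(v, c) = 121 (P(v, c) = (-11)² = 121)
(l(461, 461) + 298284)*(P(d(-18), -482) + 114556) = (-379 + 298284)*(121 + 114556) = 297905*114677 = 34162851685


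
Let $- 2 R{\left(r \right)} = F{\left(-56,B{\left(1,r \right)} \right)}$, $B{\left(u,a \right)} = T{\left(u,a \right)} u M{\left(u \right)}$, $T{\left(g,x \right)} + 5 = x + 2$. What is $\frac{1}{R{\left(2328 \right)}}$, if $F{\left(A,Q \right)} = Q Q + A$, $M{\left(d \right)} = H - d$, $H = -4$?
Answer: $- \frac{2}{135140569} \approx -1.4799 \cdot 10^{-8}$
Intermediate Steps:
$T{\left(g,x \right)} = -3 + x$ ($T{\left(g,x \right)} = -5 + \left(x + 2\right) = -5 + \left(2 + x\right) = -3 + x$)
$M{\left(d \right)} = -4 - d$
$B{\left(u,a \right)} = u \left(-4 - u\right) \left(-3 + a\right)$ ($B{\left(u,a \right)} = \left(-3 + a\right) u \left(-4 - u\right) = u \left(-3 + a\right) \left(-4 - u\right) = u \left(-4 - u\right) \left(-3 + a\right)$)
$F{\left(A,Q \right)} = A + Q^{2}$ ($F{\left(A,Q \right)} = Q^{2} + A = A + Q^{2}$)
$R{\left(r \right)} = 28 - \frac{\left(15 - 5 r\right)^{2}}{2}$ ($R{\left(r \right)} = - \frac{-56 + \left(\left(-1\right) 1 \left(-3 + r\right) \left(4 + 1\right)\right)^{2}}{2} = - \frac{-56 + \left(\left(-1\right) 1 \left(-3 + r\right) 5\right)^{2}}{2} = - \frac{-56 + \left(15 - 5 r\right)^{2}}{2} = 28 - \frac{\left(15 - 5 r\right)^{2}}{2}$)
$\frac{1}{R{\left(2328 \right)}} = \frac{1}{28 - \frac{25 \left(-3 + 2328\right)^{2}}{2}} = \frac{1}{28 - \frac{25 \cdot 2325^{2}}{2}} = \frac{1}{28 - \frac{135140625}{2}} = \frac{1}{- \frac{135140569}{2}} = - \frac{2}{135140569}$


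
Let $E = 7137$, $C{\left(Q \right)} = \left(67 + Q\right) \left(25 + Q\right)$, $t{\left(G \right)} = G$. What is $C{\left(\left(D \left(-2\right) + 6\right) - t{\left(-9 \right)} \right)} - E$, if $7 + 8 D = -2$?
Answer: $- \frac{57239}{16} \approx -3577.4$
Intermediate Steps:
$D = - \frac{9}{8}$ ($D = - \frac{7}{8} + \frac{1}{8} \left(-2\right) = - \frac{7}{8} - \frac{1}{4} = - \frac{9}{8} \approx -1.125$)
$C{\left(Q \right)} = \left(25 + Q\right) \left(67 + Q\right)$
$C{\left(\left(D \left(-2\right) + 6\right) - t{\left(-9 \right)} \right)} - E = \left(1675 + \left(\left(\left(- \frac{9}{8}\right) \left(-2\right) + 6\right) - -9\right)^{2} + 92 \left(\left(\left(- \frac{9}{8}\right) \left(-2\right) + 6\right) - -9\right)\right) - 7137 = \left(1675 + \left(\left(\frac{9}{4} + 6\right) + 9\right)^{2} + 92 \left(\left(\frac{9}{4} + 6\right) + 9\right)\right) - 7137 = \left(1675 + \left(\frac{33}{4} + 9\right)^{2} + 92 \left(\frac{33}{4} + 9\right)\right) - 7137 = \left(1675 + \left(\frac{69}{4}\right)^{2} + 92 \cdot \frac{69}{4}\right) - 7137 = \left(1675 + \frac{4761}{16} + 1587\right) - 7137 = \frac{56953}{16} - 7137 = - \frac{57239}{16}$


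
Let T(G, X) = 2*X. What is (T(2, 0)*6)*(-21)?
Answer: 0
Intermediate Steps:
(T(2, 0)*6)*(-21) = ((2*0)*6)*(-21) = (0*6)*(-21) = 0*(-21) = 0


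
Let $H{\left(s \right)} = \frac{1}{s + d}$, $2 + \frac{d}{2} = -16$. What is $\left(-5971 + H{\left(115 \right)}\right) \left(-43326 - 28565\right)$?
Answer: $\frac{33911559828}{79} \approx 4.2926 \cdot 10^{8}$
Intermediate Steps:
$d = -36$ ($d = -4 + 2 \left(-16\right) = -4 - 32 = -36$)
$H{\left(s \right)} = \frac{1}{-36 + s}$ ($H{\left(s \right)} = \frac{1}{s - 36} = \frac{1}{-36 + s}$)
$\left(-5971 + H{\left(115 \right)}\right) \left(-43326 - 28565\right) = \left(-5971 + \frac{1}{-36 + 115}\right) \left(-43326 - 28565\right) = \left(-5971 + \frac{1}{79}\right) \left(-71891\right) = \left(- \frac{471708}{79}\right) \left(-71891\right) = \frac{33911559828}{79}$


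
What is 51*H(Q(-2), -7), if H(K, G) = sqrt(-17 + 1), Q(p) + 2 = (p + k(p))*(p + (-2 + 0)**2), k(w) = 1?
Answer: 204*I ≈ 204.0*I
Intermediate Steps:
Q(p) = -2 + (1 + p)*(4 + p) (Q(p) = -2 + (p + 1)*(p + (-2 + 0)**2) = -2 + (1 + p)*(p + (-2)**2) = -2 + (1 + p)*(p + 4) = -2 + (1 + p)*(4 + p))
H(K, G) = 4*I (H(K, G) = sqrt(-16) = 4*I)
51*H(Q(-2), -7) = 51*(4*I) = 204*I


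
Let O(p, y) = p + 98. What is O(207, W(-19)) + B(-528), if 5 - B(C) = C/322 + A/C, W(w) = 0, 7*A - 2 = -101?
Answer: 802715/2576 ≈ 311.61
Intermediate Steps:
A = -99/7 (A = 2/7 + (⅐)*(-101) = 2/7 - 101/7 = -99/7 ≈ -14.143)
B(C) = 5 - C/322 + 99/(7*C) (B(C) = 5 - (C/322 - 99/(7*C)) = 5 - (-99/(7*C) + C/322) = 5 + (-C/322 + 99/(7*C)) = 5 - C/322 + 99/(7*C))
O(p, y) = 98 + p
O(207, W(-19)) + B(-528) = (98 + 207) + (1/322)*(4554 - 528*(1610 - 1*(-528)))/(-528) = 305 + (1/322)*(-1/528)*(4554 - 528*(1610 + 528)) = 305 + (1/322)*(-1/528)*(4554 - 528*2138) = 305 + (1/322)*(-1/528)*(4554 - 1128864) = 305 + (1/322)*(-1/528)*(-1124310) = 305 + 17035/2576 = 802715/2576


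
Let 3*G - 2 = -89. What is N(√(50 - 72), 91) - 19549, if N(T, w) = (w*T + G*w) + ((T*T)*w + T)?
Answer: -24190 + 92*I*√22 ≈ -24190.0 + 431.52*I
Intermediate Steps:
G = -29 (G = ⅔ + (⅓)*(-89) = ⅔ - 89/3 = -29)
N(T, w) = T - 29*w + T*w + w*T² (N(T, w) = (w*T - 29*w) + ((T*T)*w + T) = (T*w - 29*w) + (T²*w + T) = (-29*w + T*w) + (w*T² + T) = (-29*w + T*w) + (T + w*T²) = T - 29*w + T*w + w*T²)
N(√(50 - 72), 91) - 19549 = (√(50 - 72) - 29*91 + √(50 - 72)*91 + 91*(√(50 - 72))²) - 19549 = (√(-22) - 2639 + √(-22)*91 + 91*(√(-22))²) - 19549 = (I*√22 - 2639 + (I*√22)*91 + 91*(I*√22)²) - 19549 = (I*√22 - 2639 + 91*I*√22 + 91*(-22)) - 19549 = (I*√22 - 2639 + 91*I*√22 - 2002) - 19549 = (-4641 + 92*I*√22) - 19549 = -24190 + 92*I*√22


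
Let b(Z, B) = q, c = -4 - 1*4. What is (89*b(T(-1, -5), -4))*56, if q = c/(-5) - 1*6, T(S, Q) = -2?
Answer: -109648/5 ≈ -21930.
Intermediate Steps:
c = -8 (c = -4 - 4 = -8)
q = -22/5 (q = -8/(-5) - 1*6 = -8*(-1/5) - 6 = 8/5 - 6 = -22/5 ≈ -4.4000)
b(Z, B) = -22/5
(89*b(T(-1, -5), -4))*56 = (89*(-22/5))*56 = -1958/5*56 = -109648/5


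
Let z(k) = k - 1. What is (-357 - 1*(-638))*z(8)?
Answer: 1967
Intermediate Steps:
z(k) = -1 + k
(-357 - 1*(-638))*z(8) = (-357 - 1*(-638))*(-1 + 8) = (-357 + 638)*7 = 281*7 = 1967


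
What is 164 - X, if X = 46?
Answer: 118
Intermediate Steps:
164 - X = 164 - 1*46 = 164 - 46 = 118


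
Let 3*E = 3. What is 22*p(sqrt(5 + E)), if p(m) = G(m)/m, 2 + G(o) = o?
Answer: 22 - 22*sqrt(6)/3 ≈ 4.0371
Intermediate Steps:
E = 1 (E = (1/3)*3 = 1)
G(o) = -2 + o
p(m) = (-2 + m)/m
22*p(sqrt(5 + E)) = 22*((-2 + sqrt(5 + 1))/(sqrt(5 + 1))) = 22*((-2 + sqrt(6))/(sqrt(6))) = 22*((sqrt(6)/6)*(-2 + sqrt(6))) = 22*(sqrt(6)*(-2 + sqrt(6))/6) = 11*sqrt(6)*(-2 + sqrt(6))/3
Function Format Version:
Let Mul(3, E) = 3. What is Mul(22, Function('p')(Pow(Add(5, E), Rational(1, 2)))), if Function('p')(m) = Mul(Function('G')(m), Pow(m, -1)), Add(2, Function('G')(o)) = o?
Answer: Add(22, Mul(Rational(-22, 3), Pow(6, Rational(1, 2)))) ≈ 4.0371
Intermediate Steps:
E = 1 (E = Mul(Rational(1, 3), 3) = 1)
Function('G')(o) = Add(-2, o)
Function('p')(m) = Mul(Pow(m, -1), Add(-2, m)) (Function('p')(m) = Mul(Add(-2, m), Pow(m, -1)) = Mul(Pow(m, -1), Add(-2, m)))
Mul(22, Function('p')(Pow(Add(5, E), Rational(1, 2)))) = Mul(22, Mul(Pow(Pow(Add(5, 1), Rational(1, 2)), -1), Add(-2, Pow(Add(5, 1), Rational(1, 2))))) = Mul(22, Mul(Pow(Pow(6, Rational(1, 2)), -1), Add(-2, Pow(6, Rational(1, 2))))) = Mul(22, Mul(Mul(Rational(1, 6), Pow(6, Rational(1, 2))), Add(-2, Pow(6, Rational(1, 2))))) = Mul(22, Mul(Rational(1, 6), Pow(6, Rational(1, 2)), Add(-2, Pow(6, Rational(1, 2))))) = Mul(Rational(11, 3), Pow(6, Rational(1, 2)), Add(-2, Pow(6, Rational(1, 2))))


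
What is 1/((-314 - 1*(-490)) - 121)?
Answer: 1/55 ≈ 0.018182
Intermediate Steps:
1/((-314 - 1*(-490)) - 121) = 1/((-314 + 490) - 121) = 1/(176 - 121) = 1/55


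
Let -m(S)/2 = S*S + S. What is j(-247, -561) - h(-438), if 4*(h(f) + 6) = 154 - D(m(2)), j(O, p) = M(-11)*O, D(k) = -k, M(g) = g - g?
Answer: -59/2 ≈ -29.500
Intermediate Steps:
M(g) = 0
m(S) = -2*S - 2*S² (m(S) = -2*(S*S + S) = -2*(S² + S) = -2*(S + S²) = -2*S - 2*S²)
j(O, p) = 0 (j(O, p) = 0*O = 0)
h(f) = 59/2 (h(f) = -6 + (154 - (-1)*(-2*2*(1 + 2)))/4 = -6 + (154 - (-1)*(-2*2*3))/4 = -6 + (154 - (-1)*(-12))/4 = -6 + (154 - 1*12)/4 = -6 + (154 - 12)/4 = -6 + (¼)*142 = -6 + 71/2 = 59/2)
j(-247, -561) - h(-438) = 0 - 1*59/2 = 0 - 59/2 = -59/2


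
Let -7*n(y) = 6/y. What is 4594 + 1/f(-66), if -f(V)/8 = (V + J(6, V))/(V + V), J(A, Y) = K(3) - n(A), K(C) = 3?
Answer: 367499/80 ≈ 4593.7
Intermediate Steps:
n(y) = -6/(7*y)
J(A, Y) = 3 + 6/(7*A) (J(A, Y) = 3 - (-6)/(7*A) = 3 + 6/(7*A))
f(V) = -4*(22/7 + V)/V (f(V) = -8*(V + (3 + (6/7)/6))/(V + V) = -8*(V + (3 + (6/7)*(1/6)))/(2*V) = -8*(V + (3 + 1/7))*1/(2*V) = -8*(V + 22/7)*1/(2*V) = -8*(22/7 + V)*1/(2*V) = -4*(22/7 + V)/V)
4594 + 1/f(-66) = 4594 + 1/(-4 - 88/7/(-66)) = 4594 + 1/(-4 - 88/7*(-1/66)) = 4594 + 1/(-4 + 4/21) = 4594 + 1/(-80/21) = 4594 - 21/80 = 367499/80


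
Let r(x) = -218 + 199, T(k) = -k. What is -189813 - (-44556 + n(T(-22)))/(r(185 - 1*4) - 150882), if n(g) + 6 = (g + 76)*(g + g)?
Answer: -28643011763/150901 ≈ -1.8981e+5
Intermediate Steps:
r(x) = -19
n(g) = -6 + 2*g*(76 + g) (n(g) = -6 + (g + 76)*(g + g) = -6 + (76 + g)*(2*g) = -6 + 2*g*(76 + g))
-189813 - (-44556 + n(T(-22)))/(r(185 - 1*4) - 150882) = -189813 - (-44556 + (-6 + 2*(-1*(-22))**2 + 152*(-1*(-22))))/(-19 - 150882) = -189813 - (-44556 + (-6 + 2*22**2 + 152*22))/(-150901) = -189813 - (-44556 + (-6 + 2*484 + 3344))*(-1)/150901 = -189813 - (-44556 + (-6 + 968 + 3344))*(-1)/150901 = -189813 - (-44556 + 4306)*(-1)/150901 = -189813 - (-40250)*(-1)/150901 = -189813 - 1*40250/150901 = -189813 - 40250/150901 = -28643011763/150901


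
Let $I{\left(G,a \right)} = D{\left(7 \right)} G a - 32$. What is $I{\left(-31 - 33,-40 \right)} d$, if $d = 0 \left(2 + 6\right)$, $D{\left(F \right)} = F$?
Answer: $0$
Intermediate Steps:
$d = 0$ ($d = 0 \cdot 8 = 0$)
$I{\left(G,a \right)} = -32 + 7 G a$ ($I{\left(G,a \right)} = 7 G a - 32 = -32 + 7 G a$)
$I{\left(-31 - 33,-40 \right)} d = \left(-32 + 7 \left(-31 - 33\right) \left(-40\right)\right) 0 = \left(-32 + 7 \left(-64\right) \left(-40\right)\right) 0 = \left(-32 + 17920\right) 0 = 17888 \cdot 0 = 0$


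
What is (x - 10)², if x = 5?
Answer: 25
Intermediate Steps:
(x - 10)² = (5 - 10)² = (-5)² = 25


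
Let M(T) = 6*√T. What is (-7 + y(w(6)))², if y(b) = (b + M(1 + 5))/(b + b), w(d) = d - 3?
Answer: 193/4 - 13*√6 ≈ 16.407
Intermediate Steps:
w(d) = -3 + d
y(b) = (b + 6*√6)/(2*b) (y(b) = (b + 6*√(1 + 5))/(b + b) = (b + 6*√6)/((2*b)) = (b + 6*√6)*(1/(2*b)) = (b + 6*√6)/(2*b))
(-7 + y(w(6)))² = (-7 + ((-3 + 6) + 6*√6)/(2*(-3 + 6)))² = (-7 + (½)*(3 + 6*√6)/3)² = (-7 + (½)*(⅓)*(3 + 6*√6))² = (-7 + (½ + √6))² = (-13/2 + √6)²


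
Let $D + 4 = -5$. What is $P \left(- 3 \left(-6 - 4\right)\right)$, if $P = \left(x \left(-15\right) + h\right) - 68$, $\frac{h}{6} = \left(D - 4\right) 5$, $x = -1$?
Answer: $-13290$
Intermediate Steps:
$D = -9$ ($D = -4 - 5 = -9$)
$h = -390$ ($h = 6 \left(-9 - 4\right) 5 = 6 \left(\left(-13\right) 5\right) = 6 \left(-65\right) = -390$)
$P = -443$ ($P = \left(\left(-1\right) \left(-15\right) - 390\right) - 68 = \left(15 - 390\right) - 68 = -375 - 68 = -443$)
$P \left(- 3 \left(-6 - 4\right)\right) = - 443 \left(- 3 \left(-6 - 4\right)\right) = - 443 \left(\left(-3\right) \left(-10\right)\right) = \left(-443\right) 30 = -13290$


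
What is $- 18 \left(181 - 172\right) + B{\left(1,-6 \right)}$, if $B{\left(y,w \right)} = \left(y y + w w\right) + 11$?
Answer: $-114$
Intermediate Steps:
$B{\left(y,w \right)} = 11 + w^{2} + y^{2}$ ($B{\left(y,w \right)} = \left(y^{2} + w^{2}\right) + 11 = \left(w^{2} + y^{2}\right) + 11 = 11 + w^{2} + y^{2}$)
$- 18 \left(181 - 172\right) + B{\left(1,-6 \right)} = - 18 \left(181 - 172\right) + \left(11 + \left(-6\right)^{2} + 1^{2}\right) = - 18 \left(181 - 172\right) + \left(11 + 36 + 1\right) = \left(-18\right) 9 + 48 = -162 + 48 = -114$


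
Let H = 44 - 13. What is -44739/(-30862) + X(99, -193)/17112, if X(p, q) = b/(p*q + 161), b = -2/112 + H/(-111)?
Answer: 45080174399806081/31097349995467392 ≈ 1.4496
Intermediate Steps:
H = 31
b = -1847/6216 (b = -2/112 + 31/(-111) = -2*1/112 + 31*(-1/111) = -1/56 - 31/111 = -1847/6216 ≈ -0.29714)
X(p, q) = -1847/(6216*(161 + p*q)) (X(p, q) = -1847/(6216*(p*q + 161)) = -1847/(6216*(161 + p*q)))
-44739/(-30862) + X(99, -193)/17112 = -44739/(-30862) - 1847/(1000776 + 6216*99*(-193))/17112 = -44739*(-1/30862) - 1847/(1000776 - 118769112)*(1/17112) = 44739/30862 - 1847/(-117768336)*(1/17112) = 44739/30862 - 1847*(-1/117768336)*(1/17112) = 44739/30862 + (1847/117768336)*(1/17112) = 44739/30862 + 1847/2015251765632 = 45080174399806081/31097349995467392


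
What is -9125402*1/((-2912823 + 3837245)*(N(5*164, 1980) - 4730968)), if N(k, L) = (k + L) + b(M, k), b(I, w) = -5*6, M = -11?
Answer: 4562701/2185425125778 ≈ 2.0878e-6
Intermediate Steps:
b(I, w) = -30
N(k, L) = -30 + L + k (N(k, L) = (k + L) - 30 = (L + k) - 30 = -30 + L + k)
-9125402*1/((-2912823 + 3837245)*(N(5*164, 1980) - 4730968)) = -9125402*1/((-2912823 + 3837245)*((-30 + 1980 + 5*164) - 4730968)) = -9125402*1/(924422*((-30 + 1980 + 820) - 4730968)) = -9125402*1/(924422*(2770 - 4730968)) = -9125402/((-4728198*924422)) = -9125402/(-4370850251556) = -9125402*(-1/4370850251556) = 4562701/2185425125778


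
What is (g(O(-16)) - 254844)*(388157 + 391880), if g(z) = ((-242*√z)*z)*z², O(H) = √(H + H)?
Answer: -198787749228 + 48324852224*2^(¾)*I^(3/2) ≈ -2.5626e+11 + 5.7468e+10*I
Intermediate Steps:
O(H) = √2*√H (O(H) = √(2*H) = √2*√H)
g(z) = -242*z^(7/2) (g(z) = (-242*z^(3/2))*z² = -242*z^(7/2))
(g(O(-16)) - 254844)*(388157 + 391880) = (-242*2*2^(¾)*(-128*(-1)^(¾)) - 254844)*(388157 + 391880) = (-242*2*2^(¾)*(128*(-I^(3/2))) - 254844)*780037 = (-242*256*2^(¾)*(-I^(3/2)) - 254844)*780037 = (-61952*2^(¾)*(-I^(3/2)) - 254844)*780037 = (61952*2^(¾)*I^(3/2) - 254844)*780037 = (-254844 + 61952*2^(¾)*I^(3/2))*780037 = -198787749228 + 48324852224*2^(¾)*I^(3/2)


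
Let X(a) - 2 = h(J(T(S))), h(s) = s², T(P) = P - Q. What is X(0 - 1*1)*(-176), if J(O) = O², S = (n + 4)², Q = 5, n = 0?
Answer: -2577168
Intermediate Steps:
S = 16 (S = (0 + 4)² = 4² = 16)
T(P) = -5 + P (T(P) = P - 1*5 = P - 5 = -5 + P)
X(a) = 14643 (X(a) = 2 + ((-5 + 16)²)² = 2 + (11²)² = 2 + 121² = 2 + 14641 = 14643)
X(0 - 1*1)*(-176) = 14643*(-176) = -2577168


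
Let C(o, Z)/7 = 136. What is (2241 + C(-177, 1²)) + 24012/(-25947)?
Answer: 9202751/2883 ≈ 3192.1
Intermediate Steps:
C(o, Z) = 952 (C(o, Z) = 7*136 = 952)
(2241 + C(-177, 1²)) + 24012/(-25947) = (2241 + 952) + 24012/(-25947) = 3193 + 24012*(-1/25947) = 3193 - 2668/2883 = 9202751/2883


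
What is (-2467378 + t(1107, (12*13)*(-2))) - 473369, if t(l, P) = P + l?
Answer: -2939952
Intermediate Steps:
(-2467378 + t(1107, (12*13)*(-2))) - 473369 = (-2467378 + ((12*13)*(-2) + 1107)) - 473369 = (-2467378 + (156*(-2) + 1107)) - 473369 = (-2467378 + (-312 + 1107)) - 473369 = (-2467378 + 795) - 473369 = -2466583 - 473369 = -2939952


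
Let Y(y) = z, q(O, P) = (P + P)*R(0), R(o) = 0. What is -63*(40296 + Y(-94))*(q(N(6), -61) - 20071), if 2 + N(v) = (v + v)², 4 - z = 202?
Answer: 50702838354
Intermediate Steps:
z = -198 (z = 4 - 1*202 = 4 - 202 = -198)
N(v) = -2 + 4*v² (N(v) = -2 + (v + v)² = -2 + (2*v)² = -2 + 4*v²)
q(O, P) = 0 (q(O, P) = (P + P)*0 = (2*P)*0 = 0)
Y(y) = -198
-63*(40296 + Y(-94))*(q(N(6), -61) - 20071) = -63*(40296 - 198)*(0 - 20071) = -2526174*(-20071) = -63*(-804806958) = 50702838354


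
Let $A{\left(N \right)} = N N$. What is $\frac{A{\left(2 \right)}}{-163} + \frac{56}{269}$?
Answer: $\frac{8052}{43847} \approx 0.18364$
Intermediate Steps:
$A{\left(N \right)} = N^{2}$
$\frac{A{\left(2 \right)}}{-163} + \frac{56}{269} = \frac{2^{2}}{-163} + \frac{56}{269} = 4 \left(- \frac{1}{163}\right) + 56 \cdot \frac{1}{269} = - \frac{4}{163} + \frac{56}{269} = \frac{8052}{43847}$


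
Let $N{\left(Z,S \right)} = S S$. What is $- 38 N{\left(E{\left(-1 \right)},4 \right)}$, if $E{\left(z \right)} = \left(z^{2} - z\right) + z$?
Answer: $-608$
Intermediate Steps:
$E{\left(z \right)} = z^{2}$
$N{\left(Z,S \right)} = S^{2}$
$- 38 N{\left(E{\left(-1 \right)},4 \right)} = - 38 \cdot 4^{2} = \left(-38\right) 16 = -608$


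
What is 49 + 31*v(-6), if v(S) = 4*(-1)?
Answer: -75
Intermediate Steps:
v(S) = -4
49 + 31*v(-6) = 49 + 31*(-4) = 49 - 124 = -75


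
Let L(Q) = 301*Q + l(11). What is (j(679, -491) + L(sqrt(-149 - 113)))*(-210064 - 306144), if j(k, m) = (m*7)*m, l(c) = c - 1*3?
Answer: -871139715600 - 155378608*I*sqrt(262) ≈ -8.7114e+11 - 2.515e+9*I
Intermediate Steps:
l(c) = -3 + c (l(c) = c - 3 = -3 + c)
j(k, m) = 7*m**2 (j(k, m) = (7*m)*m = 7*m**2)
L(Q) = 8 + 301*Q (L(Q) = 301*Q + (-3 + 11) = 301*Q + 8 = 8 + 301*Q)
(j(679, -491) + L(sqrt(-149 - 113)))*(-210064 - 306144) = (7*(-491)**2 + (8 + 301*sqrt(-149 - 113)))*(-210064 - 306144) = (7*241081 + (8 + 301*sqrt(-262)))*(-516208) = (1687567 + (8 + 301*(I*sqrt(262))))*(-516208) = (1687567 + (8 + 301*I*sqrt(262)))*(-516208) = (1687575 + 301*I*sqrt(262))*(-516208) = -871139715600 - 155378608*I*sqrt(262)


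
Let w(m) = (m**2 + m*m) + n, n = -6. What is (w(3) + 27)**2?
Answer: 1521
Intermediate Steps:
w(m) = -6 + 2*m**2 (w(m) = (m**2 + m*m) - 6 = (m**2 + m**2) - 6 = 2*m**2 - 6 = -6 + 2*m**2)
(w(3) + 27)**2 = ((-6 + 2*3**2) + 27)**2 = ((-6 + 2*9) + 27)**2 = ((-6 + 18) + 27)**2 = (12 + 27)**2 = 39**2 = 1521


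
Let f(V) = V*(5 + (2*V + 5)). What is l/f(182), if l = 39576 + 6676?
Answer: 11563/17017 ≈ 0.67950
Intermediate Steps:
f(V) = V*(10 + 2*V) (f(V) = V*(5 + (5 + 2*V)) = V*(10 + 2*V))
l = 46252
l/f(182) = 46252/((2*182*(5 + 182))) = 46252/((2*182*187)) = 46252/68068 = 46252*(1/68068) = 11563/17017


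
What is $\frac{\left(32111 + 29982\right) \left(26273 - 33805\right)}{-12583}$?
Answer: $\frac{467684476}{12583} \approx 37168.0$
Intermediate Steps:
$\frac{\left(32111 + 29982\right) \left(26273 - 33805\right)}{-12583} = 62093 \left(-7532\right) \left(- \frac{1}{12583}\right) = \left(-467684476\right) \left(- \frac{1}{12583}\right) = \frac{467684476}{12583}$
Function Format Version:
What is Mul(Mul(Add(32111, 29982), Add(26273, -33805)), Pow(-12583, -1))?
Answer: Rational(467684476, 12583) ≈ 37168.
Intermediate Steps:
Mul(Mul(Add(32111, 29982), Add(26273, -33805)), Pow(-12583, -1)) = Mul(Mul(62093, -7532), Rational(-1, 12583)) = Mul(-467684476, Rational(-1, 12583)) = Rational(467684476, 12583)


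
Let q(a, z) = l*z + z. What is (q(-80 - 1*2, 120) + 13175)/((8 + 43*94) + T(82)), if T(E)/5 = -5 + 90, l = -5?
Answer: 2539/895 ≈ 2.8369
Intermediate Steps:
T(E) = 425 (T(E) = 5*(-5 + 90) = 5*85 = 425)
q(a, z) = -4*z (q(a, z) = -5*z + z = -4*z)
(q(-80 - 1*2, 120) + 13175)/((8 + 43*94) + T(82)) = (-4*120 + 13175)/((8 + 43*94) + 425) = (-480 + 13175)/((8 + 4042) + 425) = 12695/(4050 + 425) = 12695/4475 = 12695*(1/4475) = 2539/895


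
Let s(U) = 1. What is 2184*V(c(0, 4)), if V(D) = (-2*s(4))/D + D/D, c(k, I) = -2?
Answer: 4368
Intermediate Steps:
V(D) = 1 - 2/D (V(D) = (-2*1)/D + D/D = -2/D + 1 = 1 - 2/D)
2184*V(c(0, 4)) = 2184*((-2 - 2)/(-2)) = 2184*(-1/2*(-4)) = 2184*2 = 4368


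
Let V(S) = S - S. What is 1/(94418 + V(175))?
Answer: 1/94418 ≈ 1.0591e-5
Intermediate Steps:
V(S) = 0
1/(94418 + V(175)) = 1/(94418 + 0) = 1/94418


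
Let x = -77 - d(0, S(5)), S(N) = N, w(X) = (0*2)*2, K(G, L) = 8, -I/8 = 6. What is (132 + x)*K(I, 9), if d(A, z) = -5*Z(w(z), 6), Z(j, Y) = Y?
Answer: 680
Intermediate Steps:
I = -48 (I = -8*6 = -48)
w(X) = 0 (w(X) = 0*2 = 0)
d(A, z) = -30 (d(A, z) = -5*6 = -30)
x = -47 (x = -77 - 1*(-30) = -77 + 30 = -47)
(132 + x)*K(I, 9) = (132 - 47)*8 = 85*8 = 680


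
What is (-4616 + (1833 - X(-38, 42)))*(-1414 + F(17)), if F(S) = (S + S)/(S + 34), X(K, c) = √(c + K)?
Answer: 11808400/3 ≈ 3.9361e+6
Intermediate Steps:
X(K, c) = √(K + c)
F(S) = 2*S/(34 + S) (F(S) = (2*S)/(34 + S) = 2*S/(34 + S))
(-4616 + (1833 - X(-38, 42)))*(-1414 + F(17)) = (-4616 + (1833 - √(-38 + 42)))*(-1414 + 2*17/(34 + 17)) = (-4616 + (1833 - √4))*(-1414 + 2*17/51) = (-4616 + (1833 - 1*2))*(-1414 + 2*17*(1/51)) = (-4616 + (1833 - 2))*(-1414 + ⅔) = (-4616 + 1831)*(-4240/3) = -2785*(-4240/3) = 11808400/3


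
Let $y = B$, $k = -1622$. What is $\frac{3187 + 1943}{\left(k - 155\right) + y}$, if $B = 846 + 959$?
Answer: $\frac{2565}{14} \approx 183.21$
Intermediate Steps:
$B = 1805$
$y = 1805$
$\frac{3187 + 1943}{\left(k - 155\right) + y} = \frac{3187 + 1943}{\left(-1622 - 155\right) + 1805} = \frac{5130}{-1777 + 1805} = \frac{5130}{28} = 5130 \cdot \frac{1}{28} = \frac{2565}{14}$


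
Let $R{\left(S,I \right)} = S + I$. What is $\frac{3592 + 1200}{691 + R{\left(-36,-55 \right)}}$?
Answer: $\frac{599}{75} \approx 7.9867$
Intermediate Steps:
$R{\left(S,I \right)} = I + S$
$\frac{3592 + 1200}{691 + R{\left(-36,-55 \right)}} = \frac{3592 + 1200}{691 - 91} = \frac{4792}{691 - 91} = \frac{4792}{600} = 4792 \cdot \frac{1}{600} = \frac{599}{75}$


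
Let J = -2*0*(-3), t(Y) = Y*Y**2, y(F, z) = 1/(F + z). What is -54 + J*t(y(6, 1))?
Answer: -54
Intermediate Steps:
t(Y) = Y**3
J = 0 (J = 0*(-3) = 0)
-54 + J*t(y(6, 1)) = -54 + 0*(1/(6 + 1))**3 = -54 + 0*(1/7)**3 = -54 + 0*(1/343) = -54 + 0 = -54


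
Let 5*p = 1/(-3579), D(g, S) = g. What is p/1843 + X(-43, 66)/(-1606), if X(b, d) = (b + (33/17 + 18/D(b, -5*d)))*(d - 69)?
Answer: -1499953044793/19359313831605 ≈ -0.077480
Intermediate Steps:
X(b, d) = (-69 + d)*(33/17 + b + 18/b) (X(b, d) = (b + (33/17 + 18/b))*(d - 69) = (b + (33*(1/17) + 18/b))*(-69 + d) = (b + (33/17 + 18/b))*(-69 + d) = (33/17 + b + 18/b)*(-69 + d) = (-69 + d)*(33/17 + b + 18/b))
p = -1/17895 (p = (⅕)/(-3579) = (⅕)*(-1/3579) = -1/17895 ≈ -5.5882e-5)
p/1843 + X(-43, 66)/(-1606) = -1/17895/1843 + ((1/17)*(-21114 + 306*66 - 43*(-2277 - 1173*(-43) + 33*66 + 17*(-43)*66))/(-43))/(-1606) = -1/17895*1/1843 + ((1/17)*(-1/43)*(-21114 + 20196 - 43*(-2277 + 50439 + 2178 - 48246)))*(-1/1606) = -1/32980485 + ((1/17)*(-1/43)*(-21114 + 20196 - 43*2094))*(-1/1606) = -1/32980485 + ((1/17)*(-1/43)*(-21114 + 20196 - 90042))*(-1/1606) = -1/32980485 + ((1/17)*(-1/43)*(-90960))*(-1/1606) = -1/32980485 + (90960/731)*(-1/1606) = -1/32980485 - 45480/586993 = -1499953044793/19359313831605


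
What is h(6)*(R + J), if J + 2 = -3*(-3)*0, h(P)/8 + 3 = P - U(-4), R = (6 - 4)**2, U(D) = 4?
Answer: -16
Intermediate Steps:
R = 4 (R = 2**2 = 4)
h(P) = -56 + 8*P (h(P) = -24 + 8*(P - 1*4) = -24 + 8*(P - 4) = -24 + 8*(-4 + P) = -24 + (-32 + 8*P) = -56 + 8*P)
J = -2 (J = -2 - 3*(-3)*0 = -2 + 9*0 = -2 + 0 = -2)
h(6)*(R + J) = (-56 + 8*6)*(4 - 2) = (-56 + 48)*2 = -8*2 = -16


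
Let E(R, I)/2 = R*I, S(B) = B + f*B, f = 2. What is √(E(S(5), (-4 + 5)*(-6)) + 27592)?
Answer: 2*√6853 ≈ 165.57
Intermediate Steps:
S(B) = 3*B (S(B) = B + 2*B = 3*B)
E(R, I) = 2*I*R (E(R, I) = 2*(R*I) = 2*(I*R) = 2*I*R)
√(E(S(5), (-4 + 5)*(-6)) + 27592) = √(2*((-4 + 5)*(-6))*(3*5) + 27592) = √(2*(1*(-6))*15 + 27592) = √(2*(-6)*15 + 27592) = √(-180 + 27592) = √27412 = 2*√6853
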